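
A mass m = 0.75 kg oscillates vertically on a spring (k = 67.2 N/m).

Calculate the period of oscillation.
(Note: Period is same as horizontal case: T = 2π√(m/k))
T = 2π√(m/k) = 2π√(0.75/67.2) = 0.6638 s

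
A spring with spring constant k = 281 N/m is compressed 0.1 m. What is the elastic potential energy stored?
PE = ½kx² = ½×281×0.1² = 1.405 J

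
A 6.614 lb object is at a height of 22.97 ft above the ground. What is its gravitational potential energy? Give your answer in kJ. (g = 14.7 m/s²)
PE = mgh = 3 kg × 14.7 m/s² × 7.001 m = 308.8 J = 0.3088 kJ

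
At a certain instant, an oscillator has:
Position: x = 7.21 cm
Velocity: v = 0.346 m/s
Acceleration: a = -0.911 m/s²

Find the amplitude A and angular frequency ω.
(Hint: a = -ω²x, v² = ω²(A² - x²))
a = −ω²x → ω = √(|a|/x) = √(0.911/0.0721) = 3.555 rad/s
v² = ω²(A² − x²) → A = √(x² + v²/ω²) = √(0.0721² + 0.346²/3.555²) = 0.1211 m = 12.11 cm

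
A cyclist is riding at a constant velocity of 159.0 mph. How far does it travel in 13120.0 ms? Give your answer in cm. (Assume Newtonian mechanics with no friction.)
d = vt (with unit conversion) = 93260.0 cm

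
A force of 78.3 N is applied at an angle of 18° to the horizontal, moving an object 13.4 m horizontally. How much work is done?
W = Fd cosθ = 78.3×13.4×cos(18°) = 997.87 J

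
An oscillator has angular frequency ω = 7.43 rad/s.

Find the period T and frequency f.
T = 2π/ω = 2π/7.43 = 0.8457 s; f = ω/2π = 1.183 Hz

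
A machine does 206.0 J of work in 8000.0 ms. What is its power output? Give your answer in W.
P = W/t = 206 J / 8 s = 25.75 W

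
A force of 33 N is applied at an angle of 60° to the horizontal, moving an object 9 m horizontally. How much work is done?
W = Fd cosθ = 33×9×cos(60°) = 148.5 J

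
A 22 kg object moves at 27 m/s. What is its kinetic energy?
KE = ½mv² = ½×22×27² = 8019.0 J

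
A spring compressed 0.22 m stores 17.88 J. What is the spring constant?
PE = ½kx² → k = 2PE/x² = 2×17.88/0.22² = 738.8 N/m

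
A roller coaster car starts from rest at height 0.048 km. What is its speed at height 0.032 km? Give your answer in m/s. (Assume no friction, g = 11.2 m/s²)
mgh₁ = ½mv₂² + mgh₂ → v₂ = √(2g(h₁−h₂)) = √(2×11.2×(48−32)) = 18.93 m/s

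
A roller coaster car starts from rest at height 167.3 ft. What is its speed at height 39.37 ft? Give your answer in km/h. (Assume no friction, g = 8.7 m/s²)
mgh₁ = ½mv₂² + mgh₂ → v₂ = √(2g(h₁−h₂)) = √(2×8.7×(50.99−12)) = 26.05 m/s = 93.77 km/h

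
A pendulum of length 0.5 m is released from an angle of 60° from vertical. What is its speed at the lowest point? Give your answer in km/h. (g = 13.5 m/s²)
h = L(1 − cosθ) = 0.5×(1 − cos60°) = 0.25 m
v = √(2gh) = √(2×13.5×0.25) = 2.598 m/s = 9.353 km/h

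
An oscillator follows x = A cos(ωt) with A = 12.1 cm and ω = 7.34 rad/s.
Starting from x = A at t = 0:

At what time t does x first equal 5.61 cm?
cos(ωt) = x/A = 5.61/12.1 = 0.4636
ωt = arccos(0.4636) = 1.089 rad
t = 1.089/7.34 = 0.1483 s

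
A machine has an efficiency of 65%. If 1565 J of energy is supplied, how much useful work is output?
W_out = η × W_in = 0.65 × 1565 = 1017.2 J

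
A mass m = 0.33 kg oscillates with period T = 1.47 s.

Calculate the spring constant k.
T = 2π√(m/k) → k = m(2π/T)² = 0.33×(2π/1.47)² = 6.029 N/m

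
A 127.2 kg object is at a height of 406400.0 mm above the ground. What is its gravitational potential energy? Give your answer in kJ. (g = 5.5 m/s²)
PE = mgh = 127.2 kg × 5.5 m/s² × 406.4 m = 2.843e+05 J = 284.3 kJ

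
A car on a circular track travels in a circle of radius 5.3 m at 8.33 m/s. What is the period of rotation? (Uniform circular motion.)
T = 2πr/v = 2π×5.3/8.33 = 4.0 s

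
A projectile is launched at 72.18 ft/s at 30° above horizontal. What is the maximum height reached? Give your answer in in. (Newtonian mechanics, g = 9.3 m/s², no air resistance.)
H = v₀²sin²(θ)/(2g) (with unit conversion) = 256.1 in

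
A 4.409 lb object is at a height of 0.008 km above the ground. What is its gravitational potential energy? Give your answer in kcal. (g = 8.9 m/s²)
PE = mgh = 2 kg × 8.9 m/s² × 8 m = 142.4 J = 0.03403 kcal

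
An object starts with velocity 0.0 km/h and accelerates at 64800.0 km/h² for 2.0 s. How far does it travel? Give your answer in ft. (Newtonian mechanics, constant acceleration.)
d = v₀t + ½at² (with unit conversion) = 32.81 ft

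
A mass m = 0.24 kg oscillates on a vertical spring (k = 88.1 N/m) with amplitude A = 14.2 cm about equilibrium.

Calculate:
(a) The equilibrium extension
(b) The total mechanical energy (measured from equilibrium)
x_eq = mg/k = 0.24×9.81/88.1 = 0.02672 m = 2.672 cm
E = ½kA² = ½×88.1×(0.142)² = 0.8882 J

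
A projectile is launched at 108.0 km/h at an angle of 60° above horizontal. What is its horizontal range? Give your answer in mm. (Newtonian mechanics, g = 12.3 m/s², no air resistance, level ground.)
R = v₀² sin(2θ) / g (with unit conversion) = 63370.0 mm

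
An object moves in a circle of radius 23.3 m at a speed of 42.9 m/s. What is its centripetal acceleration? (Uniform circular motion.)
a_c = v²/r = 42.9²/23.3 = 1840.41/23.3 = 78.99 m/s²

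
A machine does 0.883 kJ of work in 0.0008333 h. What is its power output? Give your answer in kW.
P = W/t = 883 J / 3 s = 294.3 W = 0.2943 kW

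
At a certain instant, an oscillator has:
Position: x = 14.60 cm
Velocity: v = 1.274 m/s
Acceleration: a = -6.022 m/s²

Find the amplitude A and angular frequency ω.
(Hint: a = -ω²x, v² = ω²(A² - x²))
a = −ω²x → ω = √(|a|/x) = √(6.022/0.146) = 6.422 rad/s
v² = ω²(A² − x²) → A = √(x² + v²/ω²) = √(0.146² + 1.274²/6.422²) = 0.2463 m = 24.63 cm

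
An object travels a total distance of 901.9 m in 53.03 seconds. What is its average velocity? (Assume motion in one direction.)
v_avg = Δd / Δt = 901.9 / 53.03 = 17.01 m/s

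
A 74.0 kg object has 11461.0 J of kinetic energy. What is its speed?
KE = ½mv² → v = √(2KE/m) = √(2×11461.0/74.0) = 17.6 m/s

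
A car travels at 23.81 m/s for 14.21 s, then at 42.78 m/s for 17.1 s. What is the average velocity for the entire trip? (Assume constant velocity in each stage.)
d₁ = v₁t₁ = 23.81 × 14.21 = 338.34 m
d₂ = v₂t₂ = 42.78 × 17.1 = 731.538 m
d_total = 1069.88 m, t_total = 31.31 s
v_avg = d_total/t_total = 1069.88/31.31 = 34.17 m/s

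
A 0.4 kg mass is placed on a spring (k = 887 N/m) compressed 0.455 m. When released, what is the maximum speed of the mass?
½kx² = ½mv² → v = x√(k/m) = 0.455×√(887/0.4) = 21.43 m/s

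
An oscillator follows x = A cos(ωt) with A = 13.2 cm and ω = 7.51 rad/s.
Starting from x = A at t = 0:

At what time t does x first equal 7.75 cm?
cos(ωt) = x/A = 7.75/13.2 = 0.5871
ωt = arccos(0.5871) = 0.9433 rad
t = 0.9433/7.51 = 0.1256 s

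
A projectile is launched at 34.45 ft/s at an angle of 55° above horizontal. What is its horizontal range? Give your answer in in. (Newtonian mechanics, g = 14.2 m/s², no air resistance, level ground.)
R = v₀² sin(2θ) / g (with unit conversion) = 287.3 in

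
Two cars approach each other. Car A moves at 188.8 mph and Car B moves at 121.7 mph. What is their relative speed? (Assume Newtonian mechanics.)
v_rel = v_A + v_B = 188.8 + 121.7 = 310.5 mph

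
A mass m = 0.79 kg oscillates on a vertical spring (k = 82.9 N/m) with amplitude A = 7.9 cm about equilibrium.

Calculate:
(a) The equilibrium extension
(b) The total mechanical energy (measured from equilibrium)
x_eq = mg/k = 0.79×9.81/82.9 = 0.09348 m = 9.348 cm
E = ½kA² = ½×82.9×(0.079)² = 0.2587 J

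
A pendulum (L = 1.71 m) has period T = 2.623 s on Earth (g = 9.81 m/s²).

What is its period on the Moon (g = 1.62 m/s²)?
T = 2π√(L/g), so T_moon/T_earth = √(g_earth/g_moon)
T_moon = 2π√(1.71/1.62) = 6.455 s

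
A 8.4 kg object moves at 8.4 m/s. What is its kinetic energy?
KE = ½mv² = ½×8.4×8.4² = 296.352 J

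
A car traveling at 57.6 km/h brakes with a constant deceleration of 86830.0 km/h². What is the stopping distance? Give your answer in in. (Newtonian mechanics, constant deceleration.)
d = v₀² / (2a) (with unit conversion) = 752.2 in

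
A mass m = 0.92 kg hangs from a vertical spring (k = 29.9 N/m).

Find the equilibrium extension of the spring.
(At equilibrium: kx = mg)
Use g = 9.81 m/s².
x_eq = mg/k = 0.92×9.81/29.9 = 0.3018 m = 30.18 cm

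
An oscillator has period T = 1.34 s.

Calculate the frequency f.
f = 1/T = 1/1.34 = 0.7463 Hz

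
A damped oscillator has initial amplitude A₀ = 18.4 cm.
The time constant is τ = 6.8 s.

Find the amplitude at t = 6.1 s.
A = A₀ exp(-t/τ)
A = A₀ exp(−t/τ) = 18.4×exp(−6.1/6.8) = 7.503 cm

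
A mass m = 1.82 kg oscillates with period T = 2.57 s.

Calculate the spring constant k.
T = 2π√(m/k) → k = m(2π/T)² = 1.82×(2π/2.57)² = 10.88 N/m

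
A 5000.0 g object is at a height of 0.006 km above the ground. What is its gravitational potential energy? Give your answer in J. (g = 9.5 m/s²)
PE = mgh = 5 kg × 9.5 m/s² × 6 m = 285 J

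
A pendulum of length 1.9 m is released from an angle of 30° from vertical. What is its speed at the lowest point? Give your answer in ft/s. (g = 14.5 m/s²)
h = L(1 − cosθ) = 1.9×(1 − cos30°) = 0.2546 m
v = √(2gh) = √(2×14.5×0.2546) = 2.717 m/s = 8.914 ft/s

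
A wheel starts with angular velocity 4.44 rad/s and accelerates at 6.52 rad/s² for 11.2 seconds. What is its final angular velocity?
ω = ω₀ + αt = 4.44 + 6.52 × 11.2 = 77.46 rad/s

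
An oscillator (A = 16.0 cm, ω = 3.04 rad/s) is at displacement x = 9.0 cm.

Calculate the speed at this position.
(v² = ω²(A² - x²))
v = ω√(A² − x²) = 3.04×√(0.16² − 0.09²) = 0.4022 m/s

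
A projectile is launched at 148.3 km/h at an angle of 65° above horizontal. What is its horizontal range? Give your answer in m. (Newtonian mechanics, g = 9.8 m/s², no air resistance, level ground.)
R = v₀² sin(2θ) / g (with unit conversion) = 132.6 m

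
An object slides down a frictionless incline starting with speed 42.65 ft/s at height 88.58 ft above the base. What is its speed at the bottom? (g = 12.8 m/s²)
½mv₀² + mgh = ½mv² → v = √(v₀² + 2gh) = √(13² + 2×12.8×27) = 29.33 m/s = 96.22 ft/s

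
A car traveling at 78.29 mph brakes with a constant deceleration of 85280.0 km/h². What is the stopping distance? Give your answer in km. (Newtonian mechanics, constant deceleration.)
d = v₀² / (2a) (with unit conversion) = 0.09308 km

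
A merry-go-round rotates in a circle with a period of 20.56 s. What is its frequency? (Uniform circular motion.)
f = 1/T = 1/20.56 = 0.0486 Hz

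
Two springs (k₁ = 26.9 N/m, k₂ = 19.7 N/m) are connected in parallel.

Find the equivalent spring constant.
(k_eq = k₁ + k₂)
k_eq = k₁ + k₂ = 26.9 + 19.7 = 46.6 N/m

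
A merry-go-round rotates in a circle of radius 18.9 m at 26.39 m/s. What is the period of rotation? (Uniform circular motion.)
T = 2πr/v = 2π×18.9/26.39 = 4.5 s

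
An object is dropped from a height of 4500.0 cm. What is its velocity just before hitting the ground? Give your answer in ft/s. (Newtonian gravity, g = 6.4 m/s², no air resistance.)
v = √(2gh) (with unit conversion) = 78.74 ft/s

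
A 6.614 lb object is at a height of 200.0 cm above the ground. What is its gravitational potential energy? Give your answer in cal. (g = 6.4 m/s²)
PE = mgh = 3 kg × 6.4 m/s² × 2 m = 38.4 J = 9.178 cal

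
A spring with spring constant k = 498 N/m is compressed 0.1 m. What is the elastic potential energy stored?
PE = ½kx² = ½×498×0.1² = 2.49 J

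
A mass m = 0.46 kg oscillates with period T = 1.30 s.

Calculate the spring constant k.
T = 2π√(m/k) → k = m(2π/T)² = 0.46×(2π/1.3)² = 10.75 N/m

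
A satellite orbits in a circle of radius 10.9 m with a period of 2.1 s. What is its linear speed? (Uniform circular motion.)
v = 2πr/T = 2π×10.9/2.1 = 32.61 m/s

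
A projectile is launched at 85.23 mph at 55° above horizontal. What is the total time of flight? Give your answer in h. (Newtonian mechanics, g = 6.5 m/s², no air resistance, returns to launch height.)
T = 2v₀sin(θ)/g (with unit conversion) = 0.002668 h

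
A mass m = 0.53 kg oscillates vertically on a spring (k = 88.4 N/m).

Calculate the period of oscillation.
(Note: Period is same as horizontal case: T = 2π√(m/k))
T = 2π√(m/k) = 2π√(0.53/88.4) = 0.4865 s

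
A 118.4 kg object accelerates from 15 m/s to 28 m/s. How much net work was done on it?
W_net = ΔKE = ½m(v₂² − v₁²) = ½×118.4×(28² − 15²) = 33092.8 J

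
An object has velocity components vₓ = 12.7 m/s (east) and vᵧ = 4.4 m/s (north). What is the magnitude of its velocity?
|v| = √(vₓ² + vᵧ²) = √(12.7² + 4.4²) = √(180.65) = 13.44 m/s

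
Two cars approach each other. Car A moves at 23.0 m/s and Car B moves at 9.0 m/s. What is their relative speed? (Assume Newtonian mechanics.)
v_rel = v_A + v_B = 23.0 + 9.0 = 32.0 m/s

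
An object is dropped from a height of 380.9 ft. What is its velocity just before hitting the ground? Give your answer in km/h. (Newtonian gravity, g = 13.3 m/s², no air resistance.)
v = √(2gh) (with unit conversion) = 200.1 km/h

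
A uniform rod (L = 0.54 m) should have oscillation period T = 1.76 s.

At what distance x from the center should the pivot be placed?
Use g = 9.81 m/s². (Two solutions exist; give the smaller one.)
T = 2π√((L²/12 + x²)/(gx)). Let c = T²g/(4π²) = 0.7697.
x² − cx + L²/12 = 0 → x = (c − √(c² − L²/3))/2 = 0.03298 m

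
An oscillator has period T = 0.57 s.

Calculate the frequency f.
f = 1/T = 1/0.57 = 1.754 Hz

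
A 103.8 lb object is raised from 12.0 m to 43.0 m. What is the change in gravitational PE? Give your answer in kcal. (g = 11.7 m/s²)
ΔPE = mg(h₂ − h₁) = 47.08 kg × 11.7 m/s² × (43 − 12) m = 1.708e+04 J = 4.081 kcal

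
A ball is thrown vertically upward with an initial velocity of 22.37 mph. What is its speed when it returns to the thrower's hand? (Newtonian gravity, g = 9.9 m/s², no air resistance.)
By conservation of energy, the ball returns at the same speed = 22.37 mph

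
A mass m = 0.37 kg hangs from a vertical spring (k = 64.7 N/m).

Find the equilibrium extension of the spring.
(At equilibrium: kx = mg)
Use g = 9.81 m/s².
x_eq = mg/k = 0.37×9.81/64.7 = 0.0561 m = 5.61 cm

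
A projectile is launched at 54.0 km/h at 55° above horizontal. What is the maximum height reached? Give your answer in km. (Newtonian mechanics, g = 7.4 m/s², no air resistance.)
H = v₀²sin²(θ)/(2g) (with unit conversion) = 0.0102 km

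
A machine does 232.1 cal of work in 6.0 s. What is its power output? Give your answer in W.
P = W/t = 971.1 J / 6 s = 161.9 W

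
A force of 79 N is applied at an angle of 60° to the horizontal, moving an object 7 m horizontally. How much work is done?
W = Fd cosθ = 79×7×cos(60°) = 276.5 J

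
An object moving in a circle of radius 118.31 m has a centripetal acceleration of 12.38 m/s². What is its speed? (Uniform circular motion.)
v = √(a_c × r) = √(12.38 × 118.31) = 38.27 m/s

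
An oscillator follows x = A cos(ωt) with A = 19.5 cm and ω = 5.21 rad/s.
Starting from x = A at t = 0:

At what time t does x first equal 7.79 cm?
cos(ωt) = x/A = 7.79/19.5 = 0.3995
ωt = arccos(0.3995) = 1.16 rad
t = 1.16/5.21 = 0.2226 s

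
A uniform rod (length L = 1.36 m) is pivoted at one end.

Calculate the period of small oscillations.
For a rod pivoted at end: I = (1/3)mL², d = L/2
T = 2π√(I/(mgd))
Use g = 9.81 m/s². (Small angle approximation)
I/m = (1/3)L² = 0.6165 m²; d = L/2 = 0.68 m
T = 2π√(I/(mgd)) = 2π√(0.6165/(9.81×0.68)) = 1.91 s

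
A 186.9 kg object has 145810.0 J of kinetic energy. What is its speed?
KE = ½mv² → v = √(2KE/m) = √(2×145810.0/186.9) = 39.5 m/s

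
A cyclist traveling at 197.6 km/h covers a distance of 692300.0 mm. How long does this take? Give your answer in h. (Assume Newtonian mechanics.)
t = d/v (with unit conversion) = 0.003504 h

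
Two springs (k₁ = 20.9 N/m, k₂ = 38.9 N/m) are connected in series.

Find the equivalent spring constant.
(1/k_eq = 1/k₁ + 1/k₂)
1/k_eq = 1/20.9 + 1/38.9 = 0.073554; k_eq = 13.6 N/m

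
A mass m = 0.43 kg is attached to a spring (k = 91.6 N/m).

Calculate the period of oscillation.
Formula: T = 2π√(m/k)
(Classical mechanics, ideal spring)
T = 2π√(m/k) = 2π√(0.43/91.6) = 0.4305 s; f = 1/T = 2.323 Hz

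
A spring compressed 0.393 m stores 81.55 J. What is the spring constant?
PE = ½kx² → k = 2PE/x² = 2×81.55/0.393² = 1056.0 N/m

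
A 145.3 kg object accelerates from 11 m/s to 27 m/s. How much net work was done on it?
W_net = ΔKE = ½m(v₂² − v₁²) = ½×145.3×(27² − 11²) = 44171.2 J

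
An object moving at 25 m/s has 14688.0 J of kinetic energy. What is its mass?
KE = ½mv² → m = 2KE/v² = 2×14688.0/25² = 47.0 kg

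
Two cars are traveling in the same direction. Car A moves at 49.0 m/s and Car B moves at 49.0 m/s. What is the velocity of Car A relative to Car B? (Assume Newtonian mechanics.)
v_rel = v_A - v_B = 49.0 - 49.0 = 0.0 m/s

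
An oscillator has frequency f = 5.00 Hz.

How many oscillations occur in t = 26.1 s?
n = f×t = 5.0×26.1 = 130.5 oscillations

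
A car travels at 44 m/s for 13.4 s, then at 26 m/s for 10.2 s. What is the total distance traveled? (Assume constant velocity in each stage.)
d₁ = v₁t₁ = 44 × 13.4 = 589.6 m
d₂ = v₂t₂ = 26 × 10.2 = 265.2 m
d_total = 589.6 + 265.2 = 854.8 m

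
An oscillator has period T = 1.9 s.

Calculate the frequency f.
f = 1/T = 1/1.9 = 0.5263 Hz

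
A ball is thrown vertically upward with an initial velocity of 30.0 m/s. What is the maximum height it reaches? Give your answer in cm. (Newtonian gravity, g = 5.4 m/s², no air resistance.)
h_max = v₀²/(2g) (with unit conversion) = 8333.0 cm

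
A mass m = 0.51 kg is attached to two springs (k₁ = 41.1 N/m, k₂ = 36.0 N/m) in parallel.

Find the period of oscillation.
k_eq = k₁+k₂ = 77.1 N/m
T = 2π√(m/k_eq) = 2π√(0.51/77.1) = 0.511 s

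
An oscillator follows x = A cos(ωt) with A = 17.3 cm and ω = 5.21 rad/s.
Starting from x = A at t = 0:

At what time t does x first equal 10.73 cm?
cos(ωt) = x/A = 10.73/17.3 = 0.6202
ωt = arccos(0.6202) = 0.9018 rad
t = 0.9018/5.21 = 0.1731 s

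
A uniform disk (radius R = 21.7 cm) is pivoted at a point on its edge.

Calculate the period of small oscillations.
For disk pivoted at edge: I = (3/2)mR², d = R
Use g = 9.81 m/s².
I/m = (3/2)R² = 0.07063 m²; d = R = 0.217 m
T = 2π√((3/2)R²/(gR)) = 2π√(3R/(2g)) = 1.145 s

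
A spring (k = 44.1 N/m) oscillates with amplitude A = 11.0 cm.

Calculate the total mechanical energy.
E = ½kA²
E = ½kA² = ½×44.1×(0.11)² = 0.2668 J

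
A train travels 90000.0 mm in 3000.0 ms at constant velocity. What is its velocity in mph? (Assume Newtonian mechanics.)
v = d/t (with unit conversion) = 67.11 mph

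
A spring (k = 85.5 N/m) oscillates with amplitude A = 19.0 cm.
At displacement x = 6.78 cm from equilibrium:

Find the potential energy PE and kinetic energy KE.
E_total = ½kA² = ½×85.5×(0.19)² = 1.543 J
PE = ½kx² = ½×85.5×(0.0678)² = 0.1965 J
KE = E_total − PE = 1.347 J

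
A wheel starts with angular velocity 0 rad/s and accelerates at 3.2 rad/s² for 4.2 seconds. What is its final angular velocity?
ω = ω₀ + αt = 0 + 3.2 × 4.2 = 13.44 rad/s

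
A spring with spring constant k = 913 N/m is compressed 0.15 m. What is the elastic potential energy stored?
PE = ½kx² = ½×913×0.15² = 10.27 J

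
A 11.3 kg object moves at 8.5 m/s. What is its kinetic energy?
KE = ½mv² = ½×11.3×8.5² = 408.2125 J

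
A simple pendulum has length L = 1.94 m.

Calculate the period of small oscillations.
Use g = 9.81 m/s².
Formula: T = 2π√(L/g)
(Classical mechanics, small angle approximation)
T = 2π√(L/g) = 2π√(1.94/9.81) = 2.794 s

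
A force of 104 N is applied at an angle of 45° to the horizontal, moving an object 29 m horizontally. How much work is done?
W = Fd cosθ = 104×29×cos(45°) = 2132.6 J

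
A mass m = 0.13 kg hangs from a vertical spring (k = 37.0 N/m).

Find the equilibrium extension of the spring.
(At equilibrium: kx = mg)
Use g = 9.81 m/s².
x_eq = mg/k = 0.13×9.81/37.0 = 0.03447 m = 3.447 cm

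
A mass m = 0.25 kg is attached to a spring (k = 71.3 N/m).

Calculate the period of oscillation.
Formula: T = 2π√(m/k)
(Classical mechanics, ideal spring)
T = 2π√(m/k) = 2π√(0.25/71.3) = 0.3721 s; f = 1/T = 2.688 Hz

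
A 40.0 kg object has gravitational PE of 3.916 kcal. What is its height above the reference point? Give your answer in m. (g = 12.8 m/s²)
PE = mgh → h = PE/(mg) = 1.638e+04 J / (40 kg × 12.8 m/s²) = 32 m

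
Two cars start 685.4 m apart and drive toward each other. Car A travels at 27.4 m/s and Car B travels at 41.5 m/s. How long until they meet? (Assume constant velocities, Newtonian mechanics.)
Combined speed: v_combined = 27.4 + 41.5 = 68.9 m/s
Time to meet: t = d/68.9 = 685.4/68.9 = 9.95 s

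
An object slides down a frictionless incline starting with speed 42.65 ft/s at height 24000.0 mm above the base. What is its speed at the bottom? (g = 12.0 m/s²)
½mv₀² + mgh = ½mv² → v = √(v₀² + 2gh) = √(13² + 2×12.0×24) = 27.29 m/s = 89.55 ft/s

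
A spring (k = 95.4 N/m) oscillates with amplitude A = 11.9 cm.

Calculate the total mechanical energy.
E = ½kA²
E = ½kA² = ½×95.4×(0.119)² = 0.6755 J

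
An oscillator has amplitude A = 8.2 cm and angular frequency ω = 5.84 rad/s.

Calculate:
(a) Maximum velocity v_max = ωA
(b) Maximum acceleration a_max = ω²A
v_max = ωA = 5.84×0.082 = 0.4789 m/s
a_max = ω²A = 5.84²×0.082 = 2.797 m/s²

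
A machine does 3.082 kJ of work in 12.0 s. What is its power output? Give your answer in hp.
P = W/t = 3082 J / 12 s = 256.8 W = 0.3444 hp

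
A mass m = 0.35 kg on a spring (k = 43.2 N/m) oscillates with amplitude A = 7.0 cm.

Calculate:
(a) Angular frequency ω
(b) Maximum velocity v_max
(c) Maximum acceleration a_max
ω = √(k/m) = √(43.2/0.35) = 11.11 rad/s
v_max = ωA = 11.11×0.07 = 0.7777 m/s
a_max = ω²A = 11.11²×0.07 = 8.64 m/s²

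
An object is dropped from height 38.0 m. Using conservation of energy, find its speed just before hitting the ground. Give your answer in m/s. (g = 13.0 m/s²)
mgh = ½mv² → v = √(2gh) = √(2×13.0×38) = 31.43 m/s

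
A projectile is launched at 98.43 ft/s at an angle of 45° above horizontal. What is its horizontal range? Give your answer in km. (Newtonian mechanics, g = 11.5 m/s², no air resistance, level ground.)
R = v₀² sin(2θ) / g (with unit conversion) = 0.07827 km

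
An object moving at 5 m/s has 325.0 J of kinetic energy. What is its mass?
KE = ½mv² → m = 2KE/v² = 2×325.0/5² = 26.0 kg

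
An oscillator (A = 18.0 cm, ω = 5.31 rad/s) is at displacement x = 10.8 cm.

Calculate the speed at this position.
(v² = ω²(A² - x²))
v = ω√(A² − x²) = 5.31×√(0.18² − 0.108²) = 0.7646 m/s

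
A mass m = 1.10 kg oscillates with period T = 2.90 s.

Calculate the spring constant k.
T = 2π√(m/k) → k = m(2π/T)² = 1.1×(2π/2.9)² = 5.164 N/m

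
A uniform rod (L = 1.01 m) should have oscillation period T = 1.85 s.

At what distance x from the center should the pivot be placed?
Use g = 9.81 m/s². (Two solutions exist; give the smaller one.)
T = 2π√((L²/12 + x²)/(gx)). Let c = T²g/(4π²) = 0.8505.
x² − cx + L²/12 = 0 → x = (c − √(c² − L²/3))/2 = 0.1157 m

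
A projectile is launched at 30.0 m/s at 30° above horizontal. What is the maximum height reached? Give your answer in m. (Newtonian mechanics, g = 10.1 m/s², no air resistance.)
H = v₀²sin²(θ)/(2g) = 11.14 m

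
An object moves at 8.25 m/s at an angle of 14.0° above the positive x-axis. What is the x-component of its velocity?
vₓ = v cos(θ) = 8.25 × cos(14.0°) = 8.0 m/s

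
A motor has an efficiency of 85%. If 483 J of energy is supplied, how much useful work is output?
W_out = η × W_in = 0.85 × 483 = 410.55 J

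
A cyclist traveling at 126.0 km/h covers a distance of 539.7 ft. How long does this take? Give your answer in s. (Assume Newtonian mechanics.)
t = d/v (with unit conversion) = 4.7 s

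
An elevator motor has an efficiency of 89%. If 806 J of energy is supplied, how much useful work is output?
W_out = η × W_in = 0.89 × 806 = 717.34 J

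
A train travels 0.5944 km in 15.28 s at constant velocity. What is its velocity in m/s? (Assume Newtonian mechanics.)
v = d/t (with unit conversion) = 38.9 m/s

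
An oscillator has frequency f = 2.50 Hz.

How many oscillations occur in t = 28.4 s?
n = f×t = 2.5×28.4 = 71 oscillations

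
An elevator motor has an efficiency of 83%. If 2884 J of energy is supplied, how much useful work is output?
W_out = η × W_in = 0.83 × 2884 = 2393.7 J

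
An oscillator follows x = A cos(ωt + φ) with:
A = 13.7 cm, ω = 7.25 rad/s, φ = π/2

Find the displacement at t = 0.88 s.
x = A cos(ωt + φ) = 13.7×cos(7.25×0.88 + π/2) = -1.324 cm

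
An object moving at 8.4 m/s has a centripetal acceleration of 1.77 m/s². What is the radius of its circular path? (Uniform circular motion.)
r = v²/a_c = 8.4²/1.77 = 39.86 m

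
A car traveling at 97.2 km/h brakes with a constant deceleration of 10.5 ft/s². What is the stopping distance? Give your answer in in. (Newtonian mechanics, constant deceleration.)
d = v₀² / (2a) (with unit conversion) = 4484.0 in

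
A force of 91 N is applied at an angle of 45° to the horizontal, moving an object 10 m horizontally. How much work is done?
W = Fd cosθ = 91×10×cos(45°) = 643.47 J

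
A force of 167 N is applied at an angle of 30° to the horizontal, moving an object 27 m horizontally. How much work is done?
W = Fd cosθ = 167×27×cos(30°) = 3904.9 J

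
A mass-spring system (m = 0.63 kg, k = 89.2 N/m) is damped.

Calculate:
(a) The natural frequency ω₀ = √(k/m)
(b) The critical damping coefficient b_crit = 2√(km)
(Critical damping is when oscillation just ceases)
ω₀ = √(k/m) = √(89.2/0.63) = 11.9 rad/s
b_crit = 2√(km) = 2√(89.2×0.63) = 14.99 kg/s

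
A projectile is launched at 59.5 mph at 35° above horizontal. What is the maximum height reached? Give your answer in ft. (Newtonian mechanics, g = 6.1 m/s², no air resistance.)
H = v₀²sin²(θ)/(2g) (with unit conversion) = 62.59 ft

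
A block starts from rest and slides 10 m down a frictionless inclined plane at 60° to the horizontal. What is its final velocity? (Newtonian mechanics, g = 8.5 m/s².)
a = g sin(θ) = 8.5 × sin(60°) = 7.36 m/s²
v = √(2ad) = √(2 × 7.36 × 10) = 12.13 m/s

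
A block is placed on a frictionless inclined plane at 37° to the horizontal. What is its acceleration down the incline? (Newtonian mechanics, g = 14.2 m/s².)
a = g sin(θ) = 14.2 × sin(37°) = 14.2 × 0.6018 = 8.55 m/s²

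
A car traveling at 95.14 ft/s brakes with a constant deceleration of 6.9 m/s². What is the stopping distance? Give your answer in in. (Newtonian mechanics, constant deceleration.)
d = v₀² / (2a) (with unit conversion) = 2399.0 in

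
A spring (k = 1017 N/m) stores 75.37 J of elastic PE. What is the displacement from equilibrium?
PE = ½kx² → x = √(2PE/k) = √(2×75.37/1017) = 0.385 m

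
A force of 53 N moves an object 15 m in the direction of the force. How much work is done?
W = Fd = 53×15 = 795.0 J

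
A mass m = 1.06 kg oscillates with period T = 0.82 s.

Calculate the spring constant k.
T = 2π√(m/k) → k = m(2π/T)² = 1.06×(2π/0.82)² = 62.24 N/m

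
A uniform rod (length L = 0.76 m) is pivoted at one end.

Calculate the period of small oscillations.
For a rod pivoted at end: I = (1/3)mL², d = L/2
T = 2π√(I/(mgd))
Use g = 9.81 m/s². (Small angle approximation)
I/m = (1/3)L² = 0.1925 m²; d = L/2 = 0.38 m
T = 2π√(I/(mgd)) = 2π√(0.1925/(9.81×0.38)) = 1.428 s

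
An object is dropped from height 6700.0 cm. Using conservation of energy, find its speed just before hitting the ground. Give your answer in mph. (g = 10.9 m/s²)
mgh = ½mv² → v = √(2gh) = √(2×10.9×67) = 38.22 m/s = 85.49 mph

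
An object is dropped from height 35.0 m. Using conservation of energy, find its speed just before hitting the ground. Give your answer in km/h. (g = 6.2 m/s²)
mgh = ½mv² → v = √(2gh) = √(2×6.2×35) = 20.83 m/s = 75.0 km/h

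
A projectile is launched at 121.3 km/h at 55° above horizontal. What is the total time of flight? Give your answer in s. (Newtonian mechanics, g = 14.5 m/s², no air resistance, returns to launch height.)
T = 2v₀sin(θ)/g (with unit conversion) = 3.807 s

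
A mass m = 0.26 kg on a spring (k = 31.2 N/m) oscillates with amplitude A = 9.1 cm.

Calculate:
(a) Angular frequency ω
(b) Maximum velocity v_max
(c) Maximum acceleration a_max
ω = √(k/m) = √(31.2/0.26) = 10.95 rad/s
v_max = ωA = 10.95×0.091 = 0.9969 m/s
a_max = ω²A = 10.95²×0.091 = 10.92 m/s²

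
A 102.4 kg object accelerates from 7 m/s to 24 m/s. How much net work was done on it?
W_net = ΔKE = ½m(v₂² − v₁²) = ½×102.4×(24² − 7²) = 26982.4 J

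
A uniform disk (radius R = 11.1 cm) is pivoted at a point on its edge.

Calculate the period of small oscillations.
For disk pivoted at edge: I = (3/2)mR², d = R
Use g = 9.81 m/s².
I/m = (3/2)R² = 0.01848 m²; d = R = 0.111 m
T = 2π√((3/2)R²/(gR)) = 2π√(3R/(2g)) = 0.8186 s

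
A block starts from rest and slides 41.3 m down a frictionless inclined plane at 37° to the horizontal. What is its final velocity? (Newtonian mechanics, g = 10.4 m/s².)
a = g sin(θ) = 10.4 × sin(37°) = 6.26 m/s²
v = √(2ad) = √(2 × 6.26 × 41.3) = 22.74 m/s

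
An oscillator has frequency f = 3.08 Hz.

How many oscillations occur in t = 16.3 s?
n = f×t = 3.08×16.3 = 50.2 oscillations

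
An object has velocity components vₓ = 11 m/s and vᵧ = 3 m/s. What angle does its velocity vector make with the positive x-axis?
θ = arctan(vᵧ/vₓ) = arctan(3/11) = 15.26°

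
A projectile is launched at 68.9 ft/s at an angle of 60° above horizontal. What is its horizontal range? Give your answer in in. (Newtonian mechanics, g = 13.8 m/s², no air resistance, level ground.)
R = v₀² sin(2θ) / g (with unit conversion) = 1090.0 in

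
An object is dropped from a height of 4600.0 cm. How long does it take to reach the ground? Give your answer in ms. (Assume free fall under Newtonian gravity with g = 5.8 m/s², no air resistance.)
t = √(2h/g) (with unit conversion) = 3983.0 ms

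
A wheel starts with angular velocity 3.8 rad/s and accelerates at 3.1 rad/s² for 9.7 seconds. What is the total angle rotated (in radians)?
θ = ω₀t + ½αt² = 3.8×9.7 + ½×3.1×9.7² = 182.7 rad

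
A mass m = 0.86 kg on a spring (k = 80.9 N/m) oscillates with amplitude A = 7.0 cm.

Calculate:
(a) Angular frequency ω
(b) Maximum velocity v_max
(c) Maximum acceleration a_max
ω = √(k/m) = √(80.9/0.86) = 9.699 rad/s
v_max = ωA = 9.699×0.07 = 0.6789 m/s
a_max = ω²A = 9.699²×0.07 = 6.585 m/s²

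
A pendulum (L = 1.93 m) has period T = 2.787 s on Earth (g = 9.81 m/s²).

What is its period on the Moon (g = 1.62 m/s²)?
T = 2π√(L/g), so T_moon/T_earth = √(g_earth/g_moon)
T_moon = 2π√(1.93/1.62) = 6.858 s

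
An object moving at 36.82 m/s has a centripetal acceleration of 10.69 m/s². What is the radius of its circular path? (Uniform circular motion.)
r = v²/a_c = 36.82²/10.69 = 126.82 m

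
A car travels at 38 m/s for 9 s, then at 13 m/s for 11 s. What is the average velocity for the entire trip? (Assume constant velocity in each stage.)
d₁ = v₁t₁ = 38 × 9 = 342 m
d₂ = v₂t₂ = 13 × 11 = 143 m
d_total = 485 m, t_total = 20 s
v_avg = d_total/t_total = 485/20 = 24.25 m/s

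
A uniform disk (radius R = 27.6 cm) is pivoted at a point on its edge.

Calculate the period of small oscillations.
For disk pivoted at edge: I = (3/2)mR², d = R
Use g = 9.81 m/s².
I/m = (3/2)R² = 0.1143 m²; d = R = 0.276 m
T = 2π√((3/2)R²/(gR)) = 2π√(3R/(2g)) = 1.291 s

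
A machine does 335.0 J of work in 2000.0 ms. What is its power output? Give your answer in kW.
P = W/t = 335 J / 2 s = 167.5 W = 0.1675 kW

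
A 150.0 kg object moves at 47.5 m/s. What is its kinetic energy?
KE = ½mv² = ½×150.0×47.5² = 169218.8 J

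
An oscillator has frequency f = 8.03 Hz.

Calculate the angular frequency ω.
ω = 2πf = 2π×8.03 = 50.45 rad/s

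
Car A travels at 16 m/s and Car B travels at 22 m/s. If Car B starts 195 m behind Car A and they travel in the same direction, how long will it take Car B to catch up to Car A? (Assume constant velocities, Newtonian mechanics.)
Relative speed: v_rel = 22 - 16 = 6 m/s
Time to catch: t = d₀/v_rel = 195/6 = 32.5 s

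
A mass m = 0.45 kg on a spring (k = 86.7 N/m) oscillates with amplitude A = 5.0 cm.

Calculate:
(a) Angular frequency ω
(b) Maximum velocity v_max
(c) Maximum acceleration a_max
ω = √(k/m) = √(86.7/0.45) = 13.88 rad/s
v_max = ωA = 13.88×0.05 = 0.694 m/s
a_max = ω²A = 13.88²×0.05 = 9.633 m/s²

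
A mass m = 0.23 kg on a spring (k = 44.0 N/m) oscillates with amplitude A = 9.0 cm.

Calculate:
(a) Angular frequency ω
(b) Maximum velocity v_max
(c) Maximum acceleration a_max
ω = √(k/m) = √(44.0/0.23) = 13.83 rad/s
v_max = ωA = 13.83×0.09 = 1.245 m/s
a_max = ω²A = 13.83²×0.09 = 17.22 m/s²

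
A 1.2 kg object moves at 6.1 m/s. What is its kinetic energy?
KE = ½mv² = ½×1.2×6.1² = 22.326 J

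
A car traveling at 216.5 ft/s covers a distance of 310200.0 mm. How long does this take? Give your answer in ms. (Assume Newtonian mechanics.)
t = d/v (with unit conversion) = 4701.0 ms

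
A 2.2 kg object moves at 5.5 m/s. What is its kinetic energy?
KE = ½mv² = ½×2.2×5.5² = 33.275 J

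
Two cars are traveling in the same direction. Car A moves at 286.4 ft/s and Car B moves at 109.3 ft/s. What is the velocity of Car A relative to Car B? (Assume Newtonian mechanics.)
v_rel = v_A - v_B = 286.4 - 109.3 = 177.1 ft/s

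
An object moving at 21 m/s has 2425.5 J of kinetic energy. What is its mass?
KE = ½mv² → m = 2KE/v² = 2×2425.5/21² = 11.0 kg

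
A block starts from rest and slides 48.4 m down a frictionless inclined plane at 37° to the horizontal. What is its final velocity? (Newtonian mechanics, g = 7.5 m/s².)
a = g sin(θ) = 7.5 × sin(37°) = 4.51 m/s²
v = √(2ad) = √(2 × 4.51 × 48.4) = 20.9 m/s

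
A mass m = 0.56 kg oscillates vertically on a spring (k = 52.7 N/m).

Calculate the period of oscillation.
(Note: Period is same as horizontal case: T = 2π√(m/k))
T = 2π√(m/k) = 2π√(0.56/52.7) = 0.6477 s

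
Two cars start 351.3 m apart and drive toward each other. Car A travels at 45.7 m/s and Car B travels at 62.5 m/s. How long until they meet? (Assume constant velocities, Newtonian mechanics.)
Combined speed: v_combined = 45.7 + 62.5 = 108.2 m/s
Time to meet: t = d/108.2 = 351.3/108.2 = 3.25 s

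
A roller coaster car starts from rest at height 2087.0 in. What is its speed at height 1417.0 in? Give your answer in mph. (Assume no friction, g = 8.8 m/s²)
mgh₁ = ½mv₂² + mgh₂ → v₂ = √(2g(h₁−h₂)) = √(2×8.8×(53.01−35.99)) = 17.31 m/s = 38.71 mph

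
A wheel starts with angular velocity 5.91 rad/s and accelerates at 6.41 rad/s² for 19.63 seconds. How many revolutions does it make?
θ = ω₀t + ½αt² = 5.91×19.63 + ½×6.41×19.63² = 1351.02 rad
Revolutions = θ/(2π) = 1351.02/(2π) = 215.02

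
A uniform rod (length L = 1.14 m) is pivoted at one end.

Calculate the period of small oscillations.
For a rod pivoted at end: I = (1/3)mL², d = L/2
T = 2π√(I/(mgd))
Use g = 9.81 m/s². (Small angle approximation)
I/m = (1/3)L² = 0.4332 m²; d = L/2 = 0.57 m
T = 2π√(I/(mgd)) = 2π√(0.4332/(9.81×0.57)) = 1.749 s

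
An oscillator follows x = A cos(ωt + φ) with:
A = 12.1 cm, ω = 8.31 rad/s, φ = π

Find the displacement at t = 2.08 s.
x = A cos(ωt + φ) = 12.1×cos(8.31×2.08 + π) = -0.07309 cm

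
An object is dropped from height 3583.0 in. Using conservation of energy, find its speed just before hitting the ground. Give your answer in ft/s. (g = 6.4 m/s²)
mgh = ½mv² → v = √(2gh) = √(2×6.4×91.01) = 34.13 m/s = 112.0 ft/s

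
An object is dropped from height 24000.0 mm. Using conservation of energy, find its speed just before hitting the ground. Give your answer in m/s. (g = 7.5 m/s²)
mgh = ½mv² → v = √(2gh) = √(2×7.5×24) = 18.97 m/s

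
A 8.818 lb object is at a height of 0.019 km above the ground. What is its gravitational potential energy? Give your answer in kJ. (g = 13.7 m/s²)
PE = mgh = 4 kg × 13.7 m/s² × 19 m = 1041 J = 1.041 kJ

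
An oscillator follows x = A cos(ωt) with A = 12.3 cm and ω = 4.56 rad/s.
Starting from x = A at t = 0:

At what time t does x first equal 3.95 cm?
cos(ωt) = x/A = 3.95/12.3 = 0.3211
ωt = arccos(0.3211) = 1.244 rad
t = 1.244/4.56 = 0.2728 s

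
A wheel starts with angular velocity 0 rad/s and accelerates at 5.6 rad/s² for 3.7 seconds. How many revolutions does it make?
θ = ω₀t + ½αt² = 0×3.7 + ½×5.6×3.7² = 38.33 rad
Revolutions = θ/(2π) = 38.33/(2π) = 6.1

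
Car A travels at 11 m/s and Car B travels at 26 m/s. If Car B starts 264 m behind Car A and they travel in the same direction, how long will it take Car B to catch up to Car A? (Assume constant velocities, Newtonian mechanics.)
Relative speed: v_rel = 26 - 11 = 15 m/s
Time to catch: t = d₀/v_rel = 264/15 = 17.6 s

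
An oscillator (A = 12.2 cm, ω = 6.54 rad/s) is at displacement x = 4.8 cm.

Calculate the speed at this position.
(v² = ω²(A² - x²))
v = ω√(A² − x²) = 6.54×√(0.122² − 0.048²) = 0.7335 m/s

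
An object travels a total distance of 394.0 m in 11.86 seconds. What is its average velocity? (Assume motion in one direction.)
v_avg = Δd / Δt = 394.0 / 11.86 = 33.22 m/s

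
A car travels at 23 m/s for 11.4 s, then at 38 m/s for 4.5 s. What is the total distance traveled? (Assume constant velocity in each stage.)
d₁ = v₁t₁ = 23 × 11.4 = 262.2 m
d₂ = v₂t₂ = 38 × 4.5 = 171 m
d_total = 262.2 + 171 = 433.2 m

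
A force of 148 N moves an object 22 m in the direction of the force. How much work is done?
W = Fd = 148×22 = 3256.0 J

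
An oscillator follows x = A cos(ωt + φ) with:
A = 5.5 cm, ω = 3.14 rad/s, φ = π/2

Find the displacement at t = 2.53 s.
x = A cos(ωt + φ) = 5.5×cos(3.14×2.53 + π/2) = -5.478 cm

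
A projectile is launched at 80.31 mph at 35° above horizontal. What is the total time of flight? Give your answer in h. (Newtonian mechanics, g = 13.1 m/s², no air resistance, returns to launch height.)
T = 2v₀sin(θ)/g (with unit conversion) = 0.0008733 h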